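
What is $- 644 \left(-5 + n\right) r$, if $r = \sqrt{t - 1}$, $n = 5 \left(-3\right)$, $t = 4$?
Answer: $12880 \sqrt{3} \approx 22309.0$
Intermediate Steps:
$n = -15$
$r = \sqrt{3}$ ($r = \sqrt{4 - 1} = \sqrt{3} \approx 1.732$)
$- 644 \left(-5 + n\right) r = - 644 \left(-5 - 15\right) \sqrt{3} = - 644 \left(- 20 \sqrt{3}\right) = 12880 \sqrt{3}$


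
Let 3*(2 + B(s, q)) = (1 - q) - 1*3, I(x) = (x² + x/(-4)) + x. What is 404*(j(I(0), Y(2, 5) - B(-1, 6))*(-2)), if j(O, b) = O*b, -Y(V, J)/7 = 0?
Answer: 0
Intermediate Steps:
I(x) = x² + 3*x/4 (I(x) = (x² - x/4) + x = x² + 3*x/4)
Y(V, J) = 0 (Y(V, J) = -7*0 = 0)
B(s, q) = -8/3 - q/3 (B(s, q) = -2 + ((1 - q) - 1*3)/3 = -2 + ((1 - q) - 3)/3 = -2 + (-2 - q)/3 = -2 + (-⅔ - q/3) = -8/3 - q/3)
404*(j(I(0), Y(2, 5) - B(-1, 6))*(-2)) = 404*((((¼)*0*(3 + 4*0))*(0 - (-8/3 - ⅓*6)))*(-2)) = 404*((((¼)*0*(3 + 0))*(0 - (-8/3 - 2)))*(-2)) = 404*((((¼)*0*3)*(0 - 1*(-14/3)))*(-2)) = 404*((0*(0 + 14/3))*(-2)) = 404*((0*(14/3))*(-2)) = 404*(0*(-2)) = 404*0 = 0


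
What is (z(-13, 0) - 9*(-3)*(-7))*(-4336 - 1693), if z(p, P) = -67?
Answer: 1543424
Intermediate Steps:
(z(-13, 0) - 9*(-3)*(-7))*(-4336 - 1693) = (-67 - 9*(-3)*(-7))*(-4336 - 1693) = (-67 + 27*(-7))*(-6029) = (-67 - 189)*(-6029) = -256*(-6029) = 1543424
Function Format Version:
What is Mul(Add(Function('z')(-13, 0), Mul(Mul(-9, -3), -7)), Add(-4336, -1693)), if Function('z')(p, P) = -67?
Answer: 1543424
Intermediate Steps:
Mul(Add(Function('z')(-13, 0), Mul(Mul(-9, -3), -7)), Add(-4336, -1693)) = Mul(Add(-67, Mul(Mul(-9, -3), -7)), Add(-4336, -1693)) = Mul(Add(-67, Mul(27, -7)), -6029) = Mul(Add(-67, -189), -6029) = Mul(-256, -6029) = 1543424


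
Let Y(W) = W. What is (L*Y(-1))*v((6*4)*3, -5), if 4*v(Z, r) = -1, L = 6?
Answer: 3/2 ≈ 1.5000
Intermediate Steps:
v(Z, r) = -1/4 (v(Z, r) = (1/4)*(-1) = -1/4)
(L*Y(-1))*v((6*4)*3, -5) = (6*(-1))*(-1/4) = -6*(-1/4) = 3/2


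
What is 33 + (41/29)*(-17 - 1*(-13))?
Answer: 793/29 ≈ 27.345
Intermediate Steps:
33 + (41/29)*(-17 - 1*(-13)) = 33 + (41*(1/29))*(-17 + 13) = 33 + (41/29)*(-4) = 33 - 164/29 = 793/29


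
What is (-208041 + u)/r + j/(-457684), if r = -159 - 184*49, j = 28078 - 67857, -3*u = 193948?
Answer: 375512924539/12597752100 ≈ 29.808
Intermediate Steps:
u = -193948/3 (u = -⅓*193948 = -193948/3 ≈ -64649.)
j = -39779
r = -9175 (r = -159 - 9016 = -9175)
(-208041 + u)/r + j/(-457684) = (-208041 - 193948/3)/(-9175) - 39779/(-457684) = -818071/3*(-1/9175) - 39779*(-1/457684) = 818071/27525 + 39779/457684 = 375512924539/12597752100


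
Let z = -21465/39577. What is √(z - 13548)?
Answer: I*√21221609330397/39577 ≈ 116.4*I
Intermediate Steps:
z = -21465/39577 (z = -21465*1/39577 = -21465/39577 ≈ -0.54236)
√(z - 13548) = √(-21465/39577 - 13548) = √(-536210661/39577) = I*√21221609330397/39577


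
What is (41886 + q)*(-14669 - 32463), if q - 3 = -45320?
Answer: 161709892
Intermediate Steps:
q = -45317 (q = 3 - 45320 = -45317)
(41886 + q)*(-14669 - 32463) = (41886 - 45317)*(-14669 - 32463) = -3431*(-47132) = 161709892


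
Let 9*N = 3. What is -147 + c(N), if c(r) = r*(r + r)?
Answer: -1321/9 ≈ -146.78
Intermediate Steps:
N = ⅓ (N = (⅑)*3 = ⅓ ≈ 0.33333)
c(r) = 2*r² (c(r) = r*(2*r) = 2*r²)
-147 + c(N) = -147 + 2*(⅓)² = -147 + 2*(⅑) = -147 + 2/9 = -1321/9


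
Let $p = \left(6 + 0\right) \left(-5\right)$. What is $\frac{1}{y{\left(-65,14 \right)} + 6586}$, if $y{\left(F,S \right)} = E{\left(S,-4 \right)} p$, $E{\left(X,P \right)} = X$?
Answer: $\frac{1}{6166} \approx 0.00016218$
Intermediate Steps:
$p = -30$ ($p = 6 \left(-5\right) = -30$)
$y{\left(F,S \right)} = - 30 S$ ($y{\left(F,S \right)} = S \left(-30\right) = - 30 S$)
$\frac{1}{y{\left(-65,14 \right)} + 6586} = \frac{1}{\left(-30\right) 14 + 6586} = \frac{1}{-420 + 6586} = \frac{1}{6166}$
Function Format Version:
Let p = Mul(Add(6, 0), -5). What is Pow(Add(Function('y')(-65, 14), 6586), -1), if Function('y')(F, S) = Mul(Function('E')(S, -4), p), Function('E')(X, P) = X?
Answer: Rational(1, 6166) ≈ 0.00016218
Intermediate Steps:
p = -30 (p = Mul(6, -5) = -30)
Function('y')(F, S) = Mul(-30, S) (Function('y')(F, S) = Mul(S, -30) = Mul(-30, S))
Pow(Add(Function('y')(-65, 14), 6586), -1) = Pow(Add(Mul(-30, 14), 6586), -1) = Pow(Add(-420, 6586), -1) = Pow(6166, -1) = Rational(1, 6166)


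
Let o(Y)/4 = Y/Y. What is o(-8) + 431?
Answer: 435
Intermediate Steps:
o(Y) = 4 (o(Y) = 4*(Y/Y) = 4*1 = 4)
o(-8) + 431 = 4 + 431 = 435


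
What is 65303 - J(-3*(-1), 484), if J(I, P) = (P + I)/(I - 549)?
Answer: 35655925/546 ≈ 65304.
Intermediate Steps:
J(I, P) = (I + P)/(-549 + I)
65303 - J(-3*(-1), 484) = 65303 - (-3*(-1) + 484)/(-549 - 3*(-1)) = 65303 - (3 + 484)/(-549 + 3) = 65303 - 487/(-546) = 65303 - (-1)*487/546 = 65303 - 1*(-487/546) = 65303 + 487/546 = 35655925/546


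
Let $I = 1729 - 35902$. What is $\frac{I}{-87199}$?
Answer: $\frac{34173}{87199} \approx 0.3919$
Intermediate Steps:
$I = -34173$
$\frac{I}{-87199} = - \frac{34173}{-87199} = \left(-34173\right) \left(- \frac{1}{87199}\right) = \frac{34173}{87199}$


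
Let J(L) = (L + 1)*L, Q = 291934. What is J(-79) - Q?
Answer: -285772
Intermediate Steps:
J(L) = L*(1 + L) (J(L) = (1 + L)*L = L*(1 + L))
J(-79) - Q = -79*(1 - 79) - 1*291934 = -79*(-78) - 291934 = 6162 - 291934 = -285772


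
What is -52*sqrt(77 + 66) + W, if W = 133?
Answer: 133 - 52*sqrt(143) ≈ -488.83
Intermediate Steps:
-52*sqrt(77 + 66) + W = -52*sqrt(77 + 66) + 133 = -52*sqrt(143) + 133 = 133 - 52*sqrt(143)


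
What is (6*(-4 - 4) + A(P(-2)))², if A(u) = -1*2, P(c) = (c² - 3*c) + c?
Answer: 2500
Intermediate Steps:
P(c) = c² - 2*c
A(u) = -2
(6*(-4 - 4) + A(P(-2)))² = (6*(-4 - 4) - 2)² = (6*(-8) - 2)² = (-48 - 2)² = (-50)² = 2500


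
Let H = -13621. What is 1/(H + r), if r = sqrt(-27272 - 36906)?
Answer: -13621/185595819 - I*sqrt(64178)/185595819 ≈ -7.3391e-5 - 1.365e-6*I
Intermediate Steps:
r = I*sqrt(64178) (r = sqrt(-64178) = I*sqrt(64178) ≈ 253.33*I)
1/(H + r) = 1/(-13621 + I*sqrt(64178))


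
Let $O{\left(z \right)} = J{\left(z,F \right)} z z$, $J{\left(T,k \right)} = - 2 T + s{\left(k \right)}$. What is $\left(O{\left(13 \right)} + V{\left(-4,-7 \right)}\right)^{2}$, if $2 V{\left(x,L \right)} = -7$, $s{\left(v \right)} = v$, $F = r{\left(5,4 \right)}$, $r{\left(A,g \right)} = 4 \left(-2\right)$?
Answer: $\frac{132227001}{4} \approx 3.3057 \cdot 10^{7}$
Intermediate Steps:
$r{\left(A,g \right)} = -8$
$F = -8$
$V{\left(x,L \right)} = - \frac{7}{2}$ ($V{\left(x,L \right)} = \frac{1}{2} \left(-7\right) = - \frac{7}{2}$)
$J{\left(T,k \right)} = k - 2 T$ ($J{\left(T,k \right)} = - 2 T + k = k - 2 T$)
$O{\left(z \right)} = z^{2} \left(-8 - 2 z\right)$ ($O{\left(z \right)} = \left(-8 - 2 z\right) z z = z \left(-8 - 2 z\right) z = z^{2} \left(-8 - 2 z\right)$)
$\left(O{\left(13 \right)} + V{\left(-4,-7 \right)}\right)^{2} = \left(2 \cdot 13^{2} \left(-4 - 13\right) - \frac{7}{2}\right)^{2} = \left(2 \cdot 169 \left(-4 - 13\right) - \frac{7}{2}\right)^{2} = \left(2 \cdot 169 \left(-17\right) - \frac{7}{2}\right)^{2} = \left(-5746 - \frac{7}{2}\right)^{2} = \left(- \frac{11499}{2}\right)^{2} = \frac{132227001}{4}$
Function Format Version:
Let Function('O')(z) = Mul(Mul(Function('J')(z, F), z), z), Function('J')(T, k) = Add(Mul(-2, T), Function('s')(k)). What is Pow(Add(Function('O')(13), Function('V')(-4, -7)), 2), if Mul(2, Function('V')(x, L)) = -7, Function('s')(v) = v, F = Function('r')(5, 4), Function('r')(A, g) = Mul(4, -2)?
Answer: Rational(132227001, 4) ≈ 3.3057e+7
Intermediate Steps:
Function('r')(A, g) = -8
F = -8
Function('V')(x, L) = Rational(-7, 2) (Function('V')(x, L) = Mul(Rational(1, 2), -7) = Rational(-7, 2))
Function('J')(T, k) = Add(k, Mul(-2, T)) (Function('J')(T, k) = Add(Mul(-2, T), k) = Add(k, Mul(-2, T)))
Function('O')(z) = Mul(Pow(z, 2), Add(-8, Mul(-2, z))) (Function('O')(z) = Mul(Mul(Add(-8, Mul(-2, z)), z), z) = Mul(Mul(z, Add(-8, Mul(-2, z))), z) = Mul(Pow(z, 2), Add(-8, Mul(-2, z))))
Pow(Add(Function('O')(13), Function('V')(-4, -7)), 2) = Pow(Add(Mul(2, Pow(13, 2), Add(-4, Mul(-1, 13))), Rational(-7, 2)), 2) = Pow(Add(Mul(2, 169, Add(-4, -13)), Rational(-7, 2)), 2) = Pow(Add(Mul(2, 169, -17), Rational(-7, 2)), 2) = Pow(Add(-5746, Rational(-7, 2)), 2) = Pow(Rational(-11499, 2), 2) = Rational(132227001, 4)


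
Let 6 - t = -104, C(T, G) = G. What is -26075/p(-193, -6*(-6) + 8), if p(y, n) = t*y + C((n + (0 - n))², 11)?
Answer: 26075/21219 ≈ 1.2289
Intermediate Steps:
t = 110 (t = 6 - 1*(-104) = 6 + 104 = 110)
p(y, n) = 11 + 110*y (p(y, n) = 110*y + 11 = 11 + 110*y)
-26075/p(-193, -6*(-6) + 8) = -26075/(11 + 110*(-193)) = -26075/(11 - 21230) = -26075/(-21219) = -26075*(-1/21219) = 26075/21219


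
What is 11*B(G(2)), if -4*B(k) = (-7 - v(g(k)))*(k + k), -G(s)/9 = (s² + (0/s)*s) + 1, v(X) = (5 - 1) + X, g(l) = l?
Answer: 8415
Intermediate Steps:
v(X) = 4 + X
G(s) = -9 - 9*s² (G(s) = -9*((s² + (0/s)*s) + 1) = -9*((s² + 0*s) + 1) = -9*((s² + 0) + 1) = -9*(s² + 1) = -9*(1 + s²) = -9 - 9*s²)
B(k) = -k*(-11 - k)/2 (B(k) = -(-7 - (4 + k))*(k + k)/4 = -(-7 + (-4 - k))*2*k/4 = -(-11 - k)*2*k/4 = -k*(-11 - k)/2)
11*B(G(2)) = 11*((-9 - 9*2²)*(11 + (-9 - 9*2²))/2) = 11*((-9 - 9*4)*(11 + (-9 - 9*4))/2) = 11*((-9 - 36)*(11 + (-9 - 36))/2) = 11*((½)*(-45)*(11 - 45)) = 11*((½)*(-45)*(-34)) = 11*765 = 8415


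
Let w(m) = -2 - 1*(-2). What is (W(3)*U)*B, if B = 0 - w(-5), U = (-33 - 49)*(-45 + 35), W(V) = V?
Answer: 0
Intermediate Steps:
U = 820 (U = -82*(-10) = 820)
w(m) = 0 (w(m) = -2 + 2 = 0)
B = 0 (B = 0 - 1*0 = 0 + 0 = 0)
(W(3)*U)*B = (3*820)*0 = 2460*0 = 0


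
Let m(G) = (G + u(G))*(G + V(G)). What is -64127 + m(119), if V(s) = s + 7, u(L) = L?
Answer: -5817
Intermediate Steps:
V(s) = 7 + s
m(G) = 2*G*(7 + 2*G) (m(G) = (G + G)*(G + (7 + G)) = (2*G)*(7 + 2*G) = 2*G*(7 + 2*G))
-64127 + m(119) = -64127 + 2*119*(7 + 2*119) = -64127 + 2*119*(7 + 238) = -64127 + 2*119*245 = -64127 + 58310 = -5817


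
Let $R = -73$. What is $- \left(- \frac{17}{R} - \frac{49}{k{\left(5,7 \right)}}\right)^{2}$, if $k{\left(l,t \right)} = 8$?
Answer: $- \frac{11840481}{341056} \approx -34.717$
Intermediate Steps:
$- \left(- \frac{17}{R} - \frac{49}{k{\left(5,7 \right)}}\right)^{2} = - \left(- \frac{17}{-73} - \frac{49}{8}\right)^{2} = - \left(\left(-17\right) \left(- \frac{1}{73}\right) - \frac{49}{8}\right)^{2} = - \left(\frac{17}{73} - \frac{49}{8}\right)^{2} = - \left(- \frac{3441}{584}\right)^{2} = \left(-1\right) \frac{11840481}{341056} = - \frac{11840481}{341056}$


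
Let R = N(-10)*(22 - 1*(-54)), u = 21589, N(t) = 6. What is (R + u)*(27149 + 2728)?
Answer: 658638465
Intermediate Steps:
R = 456 (R = 6*(22 - 1*(-54)) = 6*(22 + 54) = 6*76 = 456)
(R + u)*(27149 + 2728) = (456 + 21589)*(27149 + 2728) = 22045*29877 = 658638465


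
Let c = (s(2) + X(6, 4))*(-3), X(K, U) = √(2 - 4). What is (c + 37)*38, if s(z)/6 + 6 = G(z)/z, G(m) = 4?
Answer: 4142 - 114*I*√2 ≈ 4142.0 - 161.22*I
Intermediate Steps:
X(K, U) = I*√2 (X(K, U) = √(-2) = I*√2)
s(z) = -36 + 24/z (s(z) = -36 + 6*(4/z) = -36 + 24/z)
c = 72 - 3*I*√2 (c = ((-36 + 24/2) + I*√2)*(-3) = ((-36 + 24*(½)) + I*√2)*(-3) = ((-36 + 12) + I*√2)*(-3) = (-24 + I*√2)*(-3) = 72 - 3*I*√2 ≈ 72.0 - 4.2426*I)
(c + 37)*38 = ((72 - 3*I*√2) + 37)*38 = (109 - 3*I*√2)*38 = 4142 - 114*I*√2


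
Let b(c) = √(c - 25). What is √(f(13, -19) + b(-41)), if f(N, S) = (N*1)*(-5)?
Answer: √(-65 + I*√66) ≈ 0.50285 + 8.0779*I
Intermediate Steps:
b(c) = √(-25 + c)
f(N, S) = -5*N (f(N, S) = N*(-5) = -5*N)
√(f(13, -19) + b(-41)) = √(-5*13 + √(-25 - 41)) = √(-65 + √(-66)) = √(-65 + I*√66)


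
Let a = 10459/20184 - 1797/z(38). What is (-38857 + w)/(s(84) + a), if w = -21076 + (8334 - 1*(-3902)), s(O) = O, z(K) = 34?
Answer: -1258936632/835787 ≈ -1506.3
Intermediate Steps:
w = -8840 (w = -21076 + (8334 + 3902) = -21076 + 12236 = -8840)
a = -17957521/343128 (a = 10459/20184 - 1797/34 = -17957521/343128 ≈ -52.335)
(-38857 + w)/(s(84) + a) = (-38857 - 8840)/(84 - 17957521/343128) = -47697/10865231/343128 = -47697*343128/10865231 = -1258936632/835787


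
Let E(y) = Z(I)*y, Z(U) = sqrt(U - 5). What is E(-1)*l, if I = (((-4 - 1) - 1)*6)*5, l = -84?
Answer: 84*I*sqrt(185) ≈ 1142.5*I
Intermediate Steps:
I = -180 (I = ((-5 - 1)*6)*5 = -6*6*5 = -36*5 = -180)
Z(U) = sqrt(-5 + U)
E(y) = I*y*sqrt(185) (E(y) = sqrt(-5 - 180)*y = sqrt(-185)*y = (I*sqrt(185))*y = I*y*sqrt(185))
E(-1)*l = (I*(-1)*sqrt(185))*(-84) = -I*sqrt(185)*(-84) = 84*I*sqrt(185)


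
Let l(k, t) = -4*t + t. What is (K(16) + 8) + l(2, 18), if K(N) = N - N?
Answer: -46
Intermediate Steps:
K(N) = 0
l(k, t) = -3*t
(K(16) + 8) + l(2, 18) = (0 + 8) - 3*18 = 8 - 54 = -46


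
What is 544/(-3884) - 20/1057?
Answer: -163172/1026347 ≈ -0.15898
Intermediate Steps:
544/(-3884) - 20/1057 = 544*(-1/3884) - 20*1/1057 = -136/971 - 20/1057 = -163172/1026347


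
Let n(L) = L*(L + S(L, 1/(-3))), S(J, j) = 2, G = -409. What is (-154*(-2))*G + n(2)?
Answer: -125964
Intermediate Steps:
n(L) = L*(2 + L) (n(L) = L*(L + 2) = L*(2 + L))
(-154*(-2))*G + n(2) = -154*(-2)*(-409) + 2*(2 + 2) = 308*(-409) + 2*4 = -125972 + 8 = -125964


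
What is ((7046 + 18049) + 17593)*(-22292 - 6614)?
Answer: -1233939328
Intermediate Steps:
((7046 + 18049) + 17593)*(-22292 - 6614) = (25095 + 17593)*(-28906) = 42688*(-28906) = -1233939328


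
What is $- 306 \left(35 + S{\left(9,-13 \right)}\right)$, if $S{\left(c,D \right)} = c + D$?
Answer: $-9486$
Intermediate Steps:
$S{\left(c,D \right)} = D + c$
$- 306 \left(35 + S{\left(9,-13 \right)}\right) = - 306 \left(35 + \left(-13 + 9\right)\right) = - 306 \left(35 - 4\right) = \left(-306\right) 31 = -9486$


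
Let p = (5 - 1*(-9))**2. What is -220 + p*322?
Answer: 62892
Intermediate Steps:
p = 196 (p = (5 + 9)**2 = 14**2 = 196)
-220 + p*322 = -220 + 196*322 = -220 + 63112 = 62892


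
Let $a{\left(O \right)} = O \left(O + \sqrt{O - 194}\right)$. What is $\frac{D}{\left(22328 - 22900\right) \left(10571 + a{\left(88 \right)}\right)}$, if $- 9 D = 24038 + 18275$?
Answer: $\frac{7827905}{17485524628} - \frac{84626 i \sqrt{106}}{39342430413} \approx 0.00044768 - 2.2146 \cdot 10^{-5} i$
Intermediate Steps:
$a{\left(O \right)} = O \left(O + \sqrt{-194 + O}\right)$
$D = - \frac{42313}{9}$ ($D = - \frac{24038 + 18275}{9} = \left(- \frac{1}{9}\right) 42313 = - \frac{42313}{9} \approx -4701.4$)
$\frac{D}{\left(22328 - 22900\right) \left(10571 + a{\left(88 \right)}\right)} = - \frac{42313}{9 \left(22328 - 22900\right) \left(10571 + 88 \left(88 + \sqrt{-194 + 88}\right)\right)} = - \frac{42313}{9 \left(- 572 \left(10571 + 88 \left(88 + \sqrt{-106}\right)\right)\right)} = - \frac{42313}{9 \left(- 572 \left(10571 + 88 \left(88 + i \sqrt{106}\right)\right)\right)} = - \frac{42313}{9 \left(- 572 \left(10571 + \left(7744 + 88 i \sqrt{106}\right)\right)\right)} = - \frac{42313}{9 \left(- 572 \left(18315 + 88 i \sqrt{106}\right)\right)} = - \frac{42313}{9 \left(-10476180 - 50336 i \sqrt{106}\right)}$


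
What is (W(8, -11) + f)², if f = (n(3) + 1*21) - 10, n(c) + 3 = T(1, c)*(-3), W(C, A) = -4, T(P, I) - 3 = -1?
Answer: 4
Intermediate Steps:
T(P, I) = 2 (T(P, I) = 3 - 1 = 2)
n(c) = -9 (n(c) = -3 + 2*(-3) = -3 - 6 = -9)
f = 2 (f = (-9 + 1*21) - 10 = (-9 + 21) - 10 = 12 - 10 = 2)
(W(8, -11) + f)² = (-4 + 2)² = (-2)² = 4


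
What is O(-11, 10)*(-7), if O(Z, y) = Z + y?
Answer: 7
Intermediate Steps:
O(-11, 10)*(-7) = (-11 + 10)*(-7) = -1*(-7) = 7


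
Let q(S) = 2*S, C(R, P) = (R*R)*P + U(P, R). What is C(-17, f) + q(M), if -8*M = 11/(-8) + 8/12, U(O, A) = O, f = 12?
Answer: 334097/96 ≈ 3480.2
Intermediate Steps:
C(R, P) = P + P*R² (C(R, P) = (R*R)*P + P = R²*P + P = P*R² + P = P + P*R²)
M = 17/192 (M = -(11/(-8) + 8/12)/8 = -(11*(-⅛) + 8*(1/12))/8 = -(-11/8 + ⅔)/8 = -⅛*(-17/24) = 17/192 ≈ 0.088542)
C(-17, f) + q(M) = 12*(1 + (-17)²) + 2*(17/192) = 12*(1 + 289) + 17/96 = 12*290 + 17/96 = 3480 + 17/96 = 334097/96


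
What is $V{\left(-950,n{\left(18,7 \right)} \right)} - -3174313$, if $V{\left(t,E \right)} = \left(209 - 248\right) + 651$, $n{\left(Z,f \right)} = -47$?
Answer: $3174925$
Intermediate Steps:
$V{\left(t,E \right)} = 612$ ($V{\left(t,E \right)} = -39 + 651 = 612$)
$V{\left(-950,n{\left(18,7 \right)} \right)} - -3174313 = 612 - -3174313 = 612 + 3174313 = 3174925$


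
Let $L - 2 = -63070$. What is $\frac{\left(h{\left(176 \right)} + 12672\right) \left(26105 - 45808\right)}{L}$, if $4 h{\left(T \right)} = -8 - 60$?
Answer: $\frac{249341465}{63068} \approx 3953.5$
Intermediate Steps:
$h{\left(T \right)} = -17$ ($h{\left(T \right)} = \frac{-8 - 60}{4} = \frac{1}{4} \left(-68\right) = -17$)
$L = -63068$ ($L = 2 - 63070 = -63068$)
$\frac{\left(h{\left(176 \right)} + 12672\right) \left(26105 - 45808\right)}{L} = \frac{\left(-17 + 12672\right) \left(26105 - 45808\right)}{-63068} = 12655 \left(-19703\right) \left(- \frac{1}{63068}\right) = \left(-249341465\right) \left(- \frac{1}{63068}\right) = \frac{249341465}{63068}$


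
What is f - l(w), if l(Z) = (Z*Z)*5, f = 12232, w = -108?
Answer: -46088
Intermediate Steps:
l(Z) = 5*Z**2 (l(Z) = Z**2*5 = 5*Z**2)
f - l(w) = 12232 - 5*(-108)**2 = 12232 - 5*11664 = 12232 - 1*58320 = 12232 - 58320 = -46088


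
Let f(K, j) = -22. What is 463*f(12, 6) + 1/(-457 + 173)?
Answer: -2892825/284 ≈ -10186.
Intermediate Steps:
463*f(12, 6) + 1/(-457 + 173) = 463*(-22) + 1/(-457 + 173) = -10186 + 1/(-284) = -10186 - 1/284 = -2892825/284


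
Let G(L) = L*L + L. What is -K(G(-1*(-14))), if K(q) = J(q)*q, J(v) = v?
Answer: -44100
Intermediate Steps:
G(L) = L + L² (G(L) = L² + L = L + L²)
K(q) = q² (K(q) = q*q = q²)
-K(G(-1*(-14))) = -((-1*(-14))*(1 - 1*(-14)))² = -(14*(1 + 14))² = -(14*15)² = -1*210² = -1*44100 = -44100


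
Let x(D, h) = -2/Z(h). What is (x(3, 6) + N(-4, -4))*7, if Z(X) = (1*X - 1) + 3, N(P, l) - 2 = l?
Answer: -63/4 ≈ -15.750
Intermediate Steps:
N(P, l) = 2 + l
Z(X) = 2 + X (Z(X) = (X - 1) + 3 = (-1 + X) + 3 = 2 + X)
x(D, h) = -2/(2 + h)
(x(3, 6) + N(-4, -4))*7 = (-2/(2 + 6) + (2 - 4))*7 = (-2/8 - 2)*7 = (-2*1/8 - 2)*7 = (-1/4 - 2)*7 = -9/4*7 = -63/4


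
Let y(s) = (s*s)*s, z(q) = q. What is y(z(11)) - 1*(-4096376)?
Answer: 4097707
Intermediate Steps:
y(s) = s³ (y(s) = s²*s = s³)
y(z(11)) - 1*(-4096376) = 11³ - 1*(-4096376) = 1331 + 4096376 = 4097707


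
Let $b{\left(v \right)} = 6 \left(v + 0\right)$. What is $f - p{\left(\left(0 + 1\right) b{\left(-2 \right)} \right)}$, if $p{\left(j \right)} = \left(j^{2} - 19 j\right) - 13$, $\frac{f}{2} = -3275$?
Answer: $-6909$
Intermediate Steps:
$f = -6550$ ($f = 2 \left(-3275\right) = -6550$)
$b{\left(v \right)} = 6 v$
$p{\left(j \right)} = -13 + j^{2} - 19 j$
$f - p{\left(\left(0 + 1\right) b{\left(-2 \right)} \right)} = -6550 - \left(-13 + \left(\left(0 + 1\right) 6 \left(-2\right)\right)^{2} - 19 \left(0 + 1\right) 6 \left(-2\right)\right) = -6550 - \left(-13 + \left(1 \left(-12\right)\right)^{2} - 19 \cdot 1 \left(-12\right)\right) = -6550 - \left(-13 + \left(-12\right)^{2} - -228\right) = -6550 - \left(-13 + 144 + 228\right) = -6550 - 359 = -6909$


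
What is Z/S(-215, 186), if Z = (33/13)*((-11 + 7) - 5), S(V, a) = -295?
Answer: 297/3835 ≈ 0.077445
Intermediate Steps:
Z = -297/13 (Z = (33*(1/13))*(-4 - 5) = (33/13)*(-9) = -297/13 ≈ -22.846)
Z/S(-215, 186) = -297/13/(-295) = -297/13*(-1/295) = 297/3835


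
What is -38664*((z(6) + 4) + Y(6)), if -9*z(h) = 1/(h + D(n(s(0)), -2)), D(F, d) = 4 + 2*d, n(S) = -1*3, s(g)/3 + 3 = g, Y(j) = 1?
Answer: -192604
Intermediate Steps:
s(g) = -9 + 3*g
n(S) = -3
z(h) = -1/(9*h) (z(h) = -1/(9*(h + (4 + 2*(-2)))) = -1/(9*(h + (4 - 4))) = -1/(9*(h + 0)) = -1/(9*h))
-38664*((z(6) + 4) + Y(6)) = -38664*((-⅑/6 + 4) + 1) = -38664*((-⅑*⅙ + 4) + 1) = -38664*((-1/54 + 4) + 1) = -38664*(215/54 + 1) = -38664*269/54 = -192604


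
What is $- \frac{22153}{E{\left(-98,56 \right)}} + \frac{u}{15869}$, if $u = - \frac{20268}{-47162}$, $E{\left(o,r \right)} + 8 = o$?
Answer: $\frac{8289806286221}{39665930234} \approx 208.99$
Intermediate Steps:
$E{\left(o,r \right)} = -8 + o$
$u = \frac{10134}{23581}$ ($u = \left(-20268\right) \left(- \frac{1}{47162}\right) = \frac{10134}{23581} \approx 0.42975$)
$- \frac{22153}{E{\left(-98,56 \right)}} + \frac{u}{15869} = - \frac{22153}{-8 - 98} + \frac{10134}{23581 \cdot 15869} = - \frac{22153}{-106} + \frac{10134}{23581} \cdot \frac{1}{15869} = \left(-22153\right) \left(- \frac{1}{106}\right) + \frac{10134}{374206889} = \frac{22153}{106} + \frac{10134}{374206889} = \frac{8289806286221}{39665930234}$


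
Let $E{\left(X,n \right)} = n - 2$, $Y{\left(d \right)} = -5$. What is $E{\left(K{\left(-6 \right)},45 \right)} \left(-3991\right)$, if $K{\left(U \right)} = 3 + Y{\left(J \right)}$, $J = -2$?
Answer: $-171613$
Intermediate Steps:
$K{\left(U \right)} = -2$ ($K{\left(U \right)} = 3 - 5 = -2$)
$E{\left(X,n \right)} = -2 + n$ ($E{\left(X,n \right)} = n - 2 = -2 + n$)
$E{\left(K{\left(-6 \right)},45 \right)} \left(-3991\right) = \left(-2 + 45\right) \left(-3991\right) = 43 \left(-3991\right) = -171613$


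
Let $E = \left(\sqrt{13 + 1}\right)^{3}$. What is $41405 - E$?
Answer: $41405 - 14 \sqrt{14} \approx 41353.0$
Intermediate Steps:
$E = 14 \sqrt{14}$ ($E = \left(\sqrt{14}\right)^{3} = 14 \sqrt{14} \approx 52.383$)
$41405 - E = 41405 - 14 \sqrt{14}$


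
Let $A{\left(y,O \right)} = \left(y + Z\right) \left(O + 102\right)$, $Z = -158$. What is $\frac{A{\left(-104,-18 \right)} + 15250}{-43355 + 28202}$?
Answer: $\frac{6758}{15153} \approx 0.44598$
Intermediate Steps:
$A{\left(y,O \right)} = \left(-158 + y\right) \left(102 + O\right)$ ($A{\left(y,O \right)} = \left(y - 158\right) \left(O + 102\right) = \left(-158 + y\right) \left(102 + O\right)$)
$\frac{A{\left(-104,-18 \right)} + 15250}{-43355 + 28202} = \frac{\left(-16116 - -2844 + 102 \left(-104\right) - -1872\right) + 15250}{-43355 + 28202} = \frac{\left(-16116 + 2844 - 10608 + 1872\right) + 15250}{-15153} = \left(-22008 + 15250\right) \left(- \frac{1}{15153}\right) = \left(-6758\right) \left(- \frac{1}{15153}\right) = \frac{6758}{15153}$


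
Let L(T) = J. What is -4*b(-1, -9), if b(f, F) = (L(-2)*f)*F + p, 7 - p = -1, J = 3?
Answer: -140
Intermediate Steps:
L(T) = 3
p = 8 (p = 7 - 1*(-1) = 7 + 1 = 8)
b(f, F) = 8 + 3*F*f (b(f, F) = (3*f)*F + 8 = 3*F*f + 8 = 8 + 3*F*f)
-4*b(-1, -9) = -4*(8 + 3*(-9)*(-1)) = -4*(8 + 27) = -4*35 = -140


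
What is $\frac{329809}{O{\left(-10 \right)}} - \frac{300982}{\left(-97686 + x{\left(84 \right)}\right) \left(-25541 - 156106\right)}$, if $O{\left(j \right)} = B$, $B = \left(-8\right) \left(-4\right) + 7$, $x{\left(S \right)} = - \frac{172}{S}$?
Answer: $\frac{13655542138243741}{1614771411513} \approx 8456.6$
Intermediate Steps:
$B = 39$ ($B = 32 + 7 = 39$)
$O{\left(j \right)} = 39$
$\frac{329809}{O{\left(-10 \right)}} - \frac{300982}{\left(-97686 + x{\left(84 \right)}\right) \left(-25541 - 156106\right)} = \frac{329809}{39} - \frac{300982}{\left(-97686 - \frac{172}{84}\right) \left(-25541 - 156106\right)} = 329809 \cdot \frac{1}{39} - \frac{300982}{\left(-97686 - \frac{43}{21}\right) \left(-181647\right)} = \frac{329809}{39} - \frac{300982}{\left(-97686 - \frac{43}{21}\right) \left(-181647\right)} = \frac{329809}{39} - \frac{300982}{\left(- \frac{2051449}{21}\right) \left(-181647\right)} = \frac{329809}{39} - \frac{300982}{\frac{124213185501}{7}} = \frac{329809}{39} - \frac{2106874}{124213185501} = \frac{13655542138243741}{1614771411513}$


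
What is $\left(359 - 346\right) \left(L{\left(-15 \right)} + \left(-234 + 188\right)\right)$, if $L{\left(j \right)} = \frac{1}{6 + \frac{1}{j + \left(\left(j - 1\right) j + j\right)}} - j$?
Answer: $- \frac{38881}{97} \approx -400.83$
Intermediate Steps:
$L{\left(j \right)} = \frac{1}{6 + \frac{1}{2 j + j \left(-1 + j\right)}} - j$ ($L{\left(j \right)} = \frac{1}{6 + \frac{1}{j + \left(\left(-1 + j\right) j + j\right)}} - j = \frac{1}{6 + \frac{1}{j + \left(j \left(-1 + j\right) + j\right)}} - j = \frac{1}{6 + \frac{1}{j + \left(j + j \left(-1 + j\right)\right)}} - j = \frac{1}{6 + \frac{1}{2 j + j \left(-1 + j\right)}} - j$)
$\left(359 - 346\right) \left(L{\left(-15 \right)} + \left(-234 + 188\right)\right) = \left(359 - 346\right) \left(\frac{\left(-15\right)^{2} \left(-5 - -90\right)}{1 + 6 \left(-15\right) + 6 \left(-15\right)^{2}} + \left(-234 + 188\right)\right) = 13 \left(\frac{225 \left(-5 + 90\right)}{1 - 90 + 6 \cdot 225} - 46\right) = 13 \left(225 \frac{1}{1 - 90 + 1350} \cdot 85 - 46\right) = 13 \left(225 \cdot \frac{1}{1261} \cdot 85 - 46\right) = 13 \left(\frac{19125}{1261} - 46\right) = 13 \left(- \frac{38881}{1261}\right) = - \frac{38881}{97}$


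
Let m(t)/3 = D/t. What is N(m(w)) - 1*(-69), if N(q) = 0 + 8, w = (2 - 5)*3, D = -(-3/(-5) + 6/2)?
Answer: 77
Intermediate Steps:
D = -18/5 (D = -(-3*(-⅕) + 6*(½)) = -(⅗ + 3) = -1*18/5 = -18/5 ≈ -3.6000)
w = -9 (w = -3*3 = -9)
m(t) = -54/(5*t) (m(t) = 3*(-18/(5*t)) = -54/(5*t))
N(q) = 8
N(m(w)) - 1*(-69) = 8 - 1*(-69) = 8 + 69 = 77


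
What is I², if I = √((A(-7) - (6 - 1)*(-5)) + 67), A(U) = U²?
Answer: 141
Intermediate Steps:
I = √141 (I = √(((-7)² - (6 - 1)*(-5)) + 67) = √((49 - 5*(-5)) + 67) = √((49 - 1*(-25)) + 67) = √((49 + 25) + 67) = √(74 + 67) = √141 ≈ 11.874)
I² = (√141)² = 141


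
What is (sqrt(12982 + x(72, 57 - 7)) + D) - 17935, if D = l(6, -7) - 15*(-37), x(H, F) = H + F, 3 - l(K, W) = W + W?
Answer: -17363 + 12*sqrt(91) ≈ -17249.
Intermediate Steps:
l(K, W) = 3 - 2*W (l(K, W) = 3 - (W + W) = 3 - 2*W)
x(H, F) = F + H
D = 572 (D = (3 - 2*(-7)) - 15*(-37) = (3 + 14) + 555 = 17 + 555 = 572)
(sqrt(12982 + x(72, 57 - 7)) + D) - 17935 = (sqrt(12982 + ((57 - 7) + 72)) + 572) - 17935 = (sqrt(12982 + (50 + 72)) + 572) - 17935 = (sqrt(12982 + 122) + 572) - 17935 = (sqrt(13104) + 572) - 17935 = (12*sqrt(91) + 572) - 17935 = (572 + 12*sqrt(91)) - 17935 = -17363 + 12*sqrt(91)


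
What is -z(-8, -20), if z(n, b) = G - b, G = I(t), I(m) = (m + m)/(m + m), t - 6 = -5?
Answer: -21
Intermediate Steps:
t = 1 (t = 6 - 5 = 1)
I(m) = 1 (I(m) = (2*m)/((2*m)) = (2*m)*(1/(2*m)) = 1)
G = 1
z(n, b) = 1 - b
-z(-8, -20) = -(1 - 1*(-20)) = -(1 + 20) = -1*21 = -21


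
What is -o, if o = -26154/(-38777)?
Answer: -26154/38777 ≈ -0.67447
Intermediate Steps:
o = 26154/38777 (o = -26154*(-1/38777) = 26154/38777 ≈ 0.67447)
-o = -1*26154/38777 = -26154/38777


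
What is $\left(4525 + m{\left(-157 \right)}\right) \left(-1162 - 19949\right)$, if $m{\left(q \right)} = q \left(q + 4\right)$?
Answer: $-602634606$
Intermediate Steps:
$m{\left(q \right)} = q \left(4 + q\right)$
$\left(4525 + m{\left(-157 \right)}\right) \left(-1162 - 19949\right) = \left(4525 - 157 \left(4 - 157\right)\right) \left(-1162 - 19949\right) = \left(4525 - -24021\right) \left(-21111\right) = \left(4525 + 24021\right) \left(-21111\right) = 28546 \left(-21111\right) = -602634606$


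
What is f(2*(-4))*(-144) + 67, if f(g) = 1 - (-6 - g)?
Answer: 211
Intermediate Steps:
f(g) = 7 + g (f(g) = 1 + (6 + g) = 7 + g)
f(2*(-4))*(-144) + 67 = (7 + 2*(-4))*(-144) + 67 = (7 - 8)*(-144) + 67 = -1*(-144) + 67 = 144 + 67 = 211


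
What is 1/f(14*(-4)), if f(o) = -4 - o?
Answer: 1/52 ≈ 0.019231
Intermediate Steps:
1/f(14*(-4)) = 1/(-4 - 14*(-4)) = 1/(-4 - 1*(-56)) = 1/(-4 + 56) = 1/52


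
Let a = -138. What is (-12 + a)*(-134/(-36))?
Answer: -1675/3 ≈ -558.33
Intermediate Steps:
(-12 + a)*(-134/(-36)) = (-12 - 138)*(-134/(-36)) = -(-20100)*(-1)/36 = -150*67/18 = -1675/3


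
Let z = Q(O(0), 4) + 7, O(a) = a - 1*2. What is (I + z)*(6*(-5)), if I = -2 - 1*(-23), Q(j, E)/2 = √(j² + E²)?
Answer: -840 - 120*√5 ≈ -1108.3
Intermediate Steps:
O(a) = -2 + a (O(a) = a - 2 = -2 + a)
Q(j, E) = 2*√(E² + j²) (Q(j, E) = 2*√(j² + E²) = 2*√(E² + j²))
z = 7 + 4*√5 (z = 2*√(4² + (-2 + 0)²) + 7 = 2*√(16 + (-2)²) + 7 = 2*√(16 + 4) + 7 = 2*√20 + 7 = 2*(2*√5) + 7 = 4*√5 + 7 = 7 + 4*√5 ≈ 15.944)
I = 21 (I = -2 + 23 = 21)
(I + z)*(6*(-5)) = (21 + (7 + 4*√5))*(6*(-5)) = (28 + 4*√5)*(-30) = -840 - 120*√5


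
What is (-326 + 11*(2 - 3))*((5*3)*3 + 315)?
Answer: -121320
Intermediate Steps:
(-326 + 11*(2 - 3))*((5*3)*3 + 315) = (-326 + 11*(-1))*(15*3 + 315) = (-326 - 11)*(45 + 315) = -337*360 = -121320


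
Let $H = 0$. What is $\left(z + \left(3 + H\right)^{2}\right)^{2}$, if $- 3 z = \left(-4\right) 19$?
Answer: $\frac{10609}{9} \approx 1178.8$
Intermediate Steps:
$z = \frac{76}{3}$ ($z = - \frac{\left(-4\right) 19}{3} = \left(- \frac{1}{3}\right) \left(-76\right) = \frac{76}{3} \approx 25.333$)
$\left(z + \left(3 + H\right)^{2}\right)^{2} = \left(\frac{76}{3} + \left(3 + 0\right)^{2}\right)^{2} = \left(\frac{76}{3} + 3^{2}\right)^{2} = \left(\frac{76}{3} + 9\right)^{2} = \left(\frac{103}{3}\right)^{2} = \frac{10609}{9}$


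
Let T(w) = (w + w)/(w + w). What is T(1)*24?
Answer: 24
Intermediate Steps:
T(w) = 1 (T(w) = (2*w)/((2*w)) = (2*w)*(1/(2*w)) = 1)
T(1)*24 = 1*24 = 24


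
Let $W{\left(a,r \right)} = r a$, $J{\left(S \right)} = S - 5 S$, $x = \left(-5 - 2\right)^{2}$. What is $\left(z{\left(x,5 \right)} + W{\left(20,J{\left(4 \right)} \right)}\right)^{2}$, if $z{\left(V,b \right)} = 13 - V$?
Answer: $126736$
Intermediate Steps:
$x = 49$ ($x = \left(-7\right)^{2} = 49$)
$J{\left(S \right)} = - 4 S$
$W{\left(a,r \right)} = a r$
$\left(z{\left(x,5 \right)} + W{\left(20,J{\left(4 \right)} \right)}\right)^{2} = \left(\left(13 - 49\right) + 20 \left(\left(-4\right) 4\right)\right)^{2} = \left(\left(13 - 49\right) + 20 \left(-16\right)\right)^{2} = \left(-36 - 320\right)^{2} = \left(-356\right)^{2} = 126736$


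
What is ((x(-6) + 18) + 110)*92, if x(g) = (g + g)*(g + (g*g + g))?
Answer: -14720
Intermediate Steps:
x(g) = 2*g*(g**2 + 2*g) (x(g) = (2*g)*(g + (g**2 + g)) = (2*g)*(g + (g + g**2)) = (2*g)*(g**2 + 2*g) = 2*g*(g**2 + 2*g))
((x(-6) + 18) + 110)*92 = ((2*(-6)**2*(2 - 6) + 18) + 110)*92 = ((2*36*(-4) + 18) + 110)*92 = ((-288 + 18) + 110)*92 = (-270 + 110)*92 = -160*92 = -14720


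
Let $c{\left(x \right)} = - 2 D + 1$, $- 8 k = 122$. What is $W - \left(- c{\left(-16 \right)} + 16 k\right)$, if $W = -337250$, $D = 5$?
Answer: $-337015$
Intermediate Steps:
$k = - \frac{61}{4}$ ($k = \left(- \frac{1}{8}\right) 122 = - \frac{61}{4} \approx -15.25$)
$c{\left(x \right)} = -9$ ($c{\left(x \right)} = \left(-2\right) 5 + 1 = -10 + 1 = -9$)
$W - \left(- c{\left(-16 \right)} + 16 k\right) = -337250 - -235 = -337250 + \left(-9 + 244\right) = -337250 + 235 = -337015$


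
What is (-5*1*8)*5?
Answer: -200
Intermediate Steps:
(-5*1*8)*5 = -5*8*5 = -40*5 = -200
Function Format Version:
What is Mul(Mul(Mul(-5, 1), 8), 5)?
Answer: -200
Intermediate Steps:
Mul(Mul(Mul(-5, 1), 8), 5) = Mul(Mul(-5, 8), 5) = Mul(-40, 5) = -200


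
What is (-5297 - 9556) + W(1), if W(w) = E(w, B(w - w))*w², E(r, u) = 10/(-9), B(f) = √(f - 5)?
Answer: -133687/9 ≈ -14854.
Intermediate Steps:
B(f) = √(-5 + f)
E(r, u) = -10/9 (E(r, u) = 10*(-⅑) = -10/9)
W(w) = -10*w²/9
(-5297 - 9556) + W(1) = (-5297 - 9556) - 10/9*1² = -14853 - 10/9*1 = -14853 - 10/9 = -133687/9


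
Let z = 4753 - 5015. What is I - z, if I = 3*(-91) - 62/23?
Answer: -315/23 ≈ -13.696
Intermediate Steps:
z = -262
I = -6341/23 (I = -273 - 62*1/23 = -273 - 62/23 = -6341/23 ≈ -275.70)
I - z = -6341/23 - 1*(-262) = -6341/23 + 262 = -315/23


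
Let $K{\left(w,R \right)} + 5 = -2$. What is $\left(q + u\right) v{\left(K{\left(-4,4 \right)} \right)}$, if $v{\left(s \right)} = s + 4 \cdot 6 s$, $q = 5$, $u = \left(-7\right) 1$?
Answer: $350$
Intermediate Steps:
$K{\left(w,R \right)} = -7$ ($K{\left(w,R \right)} = -5 - 2 = -7$)
$u = -7$
$v{\left(s \right)} = 25 s$ ($v{\left(s \right)} = s + 24 s = 25 s$)
$\left(q + u\right) v{\left(K{\left(-4,4 \right)} \right)} = \left(5 - 7\right) 25 \left(-7\right) = \left(-2\right) \left(-175\right) = 350$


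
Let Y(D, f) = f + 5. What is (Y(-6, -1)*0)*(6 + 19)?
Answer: 0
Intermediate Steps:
Y(D, f) = 5 + f
(Y(-6, -1)*0)*(6 + 19) = ((5 - 1)*0)*(6 + 19) = (4*0)*25 = 0*25 = 0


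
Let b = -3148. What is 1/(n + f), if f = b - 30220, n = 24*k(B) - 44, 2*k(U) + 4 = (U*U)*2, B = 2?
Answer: -1/33364 ≈ -2.9972e-5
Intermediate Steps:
k(U) = -2 + U² (k(U) = -2 + ((U*U)*2)/2 = -2 + (U²*2)/2 = -2 + (2*U²)/2 = -2 + U²)
n = 4 (n = 24*(-2 + 2²) - 44 = 24*(-2 + 4) - 44 = 24*2 - 44 = 48 - 44 = 4)
f = -33368 (f = -3148 - 30220 = -33368)
1/(n + f) = 1/(4 - 33368) = 1/(-33364) = -1/33364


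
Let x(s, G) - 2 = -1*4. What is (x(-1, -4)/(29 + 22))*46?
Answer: -92/51 ≈ -1.8039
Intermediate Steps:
x(s, G) = -2 (x(s, G) = 2 - 1*4 = 2 - 4 = -2)
(x(-1, -4)/(29 + 22))*46 = -2/(29 + 22)*46 = -2/51*46 = -92/51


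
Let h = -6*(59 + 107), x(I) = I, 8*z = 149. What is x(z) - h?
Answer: 8117/8 ≈ 1014.6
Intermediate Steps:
z = 149/8 (z = (⅛)*149 = 149/8 ≈ 18.625)
h = -996 (h = -6*166 = -996)
x(z) - h = 149/8 - 1*(-996) = 149/8 + 996 = 8117/8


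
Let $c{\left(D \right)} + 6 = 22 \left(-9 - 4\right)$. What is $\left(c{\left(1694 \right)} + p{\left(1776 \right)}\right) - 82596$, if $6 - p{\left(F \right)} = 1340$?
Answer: $-84222$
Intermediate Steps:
$c{\left(D \right)} = -292$ ($c{\left(D \right)} = -6 + 22 \left(-9 - 4\right) = -6 + 22 \left(-13\right) = -6 - 286 = -292$)
$p{\left(F \right)} = -1334$ ($p{\left(F \right)} = 6 - 1340 = -1334$)
$\left(c{\left(1694 \right)} + p{\left(1776 \right)}\right) - 82596 = \left(-292 - 1334\right) - 82596 = -1626 - 82596 = -84222$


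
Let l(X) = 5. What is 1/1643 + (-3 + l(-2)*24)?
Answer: 192232/1643 ≈ 117.00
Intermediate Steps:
1/1643 + (-3 + l(-2)*24) = 1/1643 + (-3 + 5*24) = 1/1643 + (-3 + 120) = 1/1643 + 117 = 192232/1643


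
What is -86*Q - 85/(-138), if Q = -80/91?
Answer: 957175/12558 ≈ 76.220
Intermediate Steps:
Q = -80/91 (Q = -80*1/91 = -80/91 ≈ -0.87912)
-86*Q - 85/(-138) = -86*(-80/91) - 85/(-138) = 6880/91 - 85*(-1/138) = 6880/91 + 85/138 = 957175/12558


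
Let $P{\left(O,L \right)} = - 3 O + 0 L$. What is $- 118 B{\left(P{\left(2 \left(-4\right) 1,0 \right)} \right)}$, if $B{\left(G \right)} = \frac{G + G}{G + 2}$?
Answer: $- \frac{2832}{13} \approx -217.85$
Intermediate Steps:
$P{\left(O,L \right)} = - 3 O$ ($P{\left(O,L \right)} = - 3 O + 0 = - 3 O$)
$B{\left(G \right)} = \frac{2 G}{2 + G}$
$- 118 B{\left(P{\left(2 \left(-4\right) 1,0 \right)} \right)} = - 118 \frac{2 \left(- 3 \cdot 2 \left(-4\right) 1\right)}{2 - 3 \cdot 2 \left(-4\right) 1} = - 118 \frac{2 \left(- 3 \left(\left(-8\right) 1\right)\right)}{2 - 3 \left(\left(-8\right) 1\right)} = - 118 \frac{2 \left(\left(-3\right) \left(-8\right)\right)}{2 - -24} = - 118 \cdot 2 \cdot 24 \frac{1}{2 + 24} = - 118 \cdot 2 \cdot 24 \cdot \frac{1}{26} = \left(-118\right) \frac{24}{13} = - \frac{2832}{13}$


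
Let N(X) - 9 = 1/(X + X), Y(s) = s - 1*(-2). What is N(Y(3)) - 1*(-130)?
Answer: 1391/10 ≈ 139.10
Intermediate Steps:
Y(s) = 2 + s (Y(s) = s + 2 = 2 + s)
N(X) = 9 + 1/(2*X) (N(X) = 9 + 1/(X + X) = 9 + 1/(2*X))
N(Y(3)) - 1*(-130) = (9 + 1/(2*(2 + 3))) - 1*(-130) = (9 + (½)/5) + 130 = (9 + (½)*(⅕)) + 130 = (9 + ⅒) + 130 = 91/10 + 130 = 1391/10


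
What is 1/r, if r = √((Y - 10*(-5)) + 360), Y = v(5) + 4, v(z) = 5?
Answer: √419/419 ≈ 0.048853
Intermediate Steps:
Y = 9 (Y = 5 + 4 = 9)
r = √419 (r = √((9 - 10*(-5)) + 360) = √((9 + 50) + 360) = √(59 + 360) = √419 ≈ 20.469)
1/r = 1/(√419) = √419/419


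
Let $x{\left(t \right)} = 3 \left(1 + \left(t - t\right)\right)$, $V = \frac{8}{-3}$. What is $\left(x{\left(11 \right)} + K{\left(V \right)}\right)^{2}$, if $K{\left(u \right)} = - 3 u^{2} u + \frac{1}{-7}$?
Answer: $\frac{14167696}{3969} \approx 3569.6$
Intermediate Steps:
$V = - \frac{8}{3}$ ($V = 8 \left(- \frac{1}{3}\right) = - \frac{8}{3} \approx -2.6667$)
$K{\left(u \right)} = - \frac{1}{7} - 3 u^{3}$ ($K{\left(u \right)} = - 3 u^{3} - \frac{1}{7} = - \frac{1}{7} - 3 u^{3}$)
$x{\left(t \right)} = 3$ ($x{\left(t \right)} = 3 \left(1 + 0\right) = 3 \cdot 1 = 3$)
$\left(x{\left(11 \right)} + K{\left(V \right)}\right)^{2} = \left(3 - \left(\frac{1}{7} + 3 \left(- \frac{8}{3}\right)^{3}\right)\right)^{2} = \left(3 - - \frac{3575}{63}\right)^{2} = \left(3 + \left(- \frac{1}{7} + \frac{512}{9}\right)\right)^{2} = \left(3 + \frac{3575}{63}\right)^{2} = \left(\frac{3764}{63}\right)^{2} = \frac{14167696}{3969}$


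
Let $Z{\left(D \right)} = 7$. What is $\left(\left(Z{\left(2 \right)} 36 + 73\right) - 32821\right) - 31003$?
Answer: $-63499$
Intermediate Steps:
$\left(\left(Z{\left(2 \right)} 36 + 73\right) - 32821\right) - 31003 = \left(\left(7 \cdot 36 + 73\right) - 32821\right) - 31003 = \left(\left(252 + 73\right) - 32821\right) - 31003 = \left(325 - 32821\right) - 31003 = -32496 - 31003 = -63499$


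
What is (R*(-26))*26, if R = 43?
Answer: -29068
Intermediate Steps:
(R*(-26))*26 = (43*(-26))*26 = -1118*26 = -29068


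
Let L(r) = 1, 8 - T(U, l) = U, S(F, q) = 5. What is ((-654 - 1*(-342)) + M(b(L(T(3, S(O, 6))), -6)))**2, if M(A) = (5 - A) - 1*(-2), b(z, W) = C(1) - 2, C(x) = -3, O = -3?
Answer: 90000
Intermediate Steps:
T(U, l) = 8 - U
b(z, W) = -5 (b(z, W) = -3 - 2 = -5)
M(A) = 7 - A (M(A) = (5 - A) + 2 = 7 - A)
((-654 - 1*(-342)) + M(b(L(T(3, S(O, 6))), -6)))**2 = ((-654 - 1*(-342)) + (7 - 1*(-5)))**2 = ((-654 + 342) + (7 + 5))**2 = (-312 + 12)**2 = (-300)**2 = 90000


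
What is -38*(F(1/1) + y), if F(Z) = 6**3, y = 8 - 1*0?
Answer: -8512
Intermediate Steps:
y = 8 (y = 8 + 0 = 8)
F(Z) = 216
-38*(F(1/1) + y) = -38*(216 + 8) = -38*224 = -8512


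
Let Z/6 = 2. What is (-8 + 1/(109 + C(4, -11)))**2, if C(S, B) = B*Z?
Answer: 34225/529 ≈ 64.698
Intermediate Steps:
Z = 12 (Z = 6*2 = 12)
C(S, B) = 12*B (C(S, B) = B*12 = 12*B)
(-8 + 1/(109 + C(4, -11)))**2 = (-8 + 1/(109 + 12*(-11)))**2 = (-8 + 1/(109 - 132))**2 = (-8 + 1/(-23))**2 = (-8 - 1/23)**2 = (-185/23)**2 = 34225/529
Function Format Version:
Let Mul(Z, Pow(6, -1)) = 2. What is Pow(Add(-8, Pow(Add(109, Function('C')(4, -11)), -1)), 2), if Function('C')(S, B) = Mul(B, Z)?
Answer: Rational(34225, 529) ≈ 64.698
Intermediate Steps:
Z = 12 (Z = Mul(6, 2) = 12)
Function('C')(S, B) = Mul(12, B) (Function('C')(S, B) = Mul(B, 12) = Mul(12, B))
Pow(Add(-8, Pow(Add(109, Function('C')(4, -11)), -1)), 2) = Pow(Add(-8, Pow(Add(109, Mul(12, -11)), -1)), 2) = Pow(Add(-8, Pow(Add(109, -132), -1)), 2) = Pow(Add(-8, Pow(-23, -1)), 2) = Pow(Add(-8, Rational(-1, 23)), 2) = Pow(Rational(-185, 23), 2) = Rational(34225, 529)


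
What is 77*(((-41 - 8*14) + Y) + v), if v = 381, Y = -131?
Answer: 7469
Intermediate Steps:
77*(((-41 - 8*14) + Y) + v) = 77*(((-41 - 8*14) - 131) + 381) = 77*(((-41 - 112) - 131) + 381) = 77*((-153 - 131) + 381) = 77*(-284 + 381) = 77*97 = 7469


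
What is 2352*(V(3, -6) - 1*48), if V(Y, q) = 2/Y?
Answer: -111328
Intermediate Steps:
2352*(V(3, -6) - 1*48) = 2352*(2/3 - 1*48) = 2352*(2*(1/3) - 48) = 2352*(2/3 - 48) = 2352*(-142/3) = -111328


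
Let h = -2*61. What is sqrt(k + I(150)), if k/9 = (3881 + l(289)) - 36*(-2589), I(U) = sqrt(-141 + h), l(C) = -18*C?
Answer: sqrt(826947 + I*sqrt(263)) ≈ 909.37 + 0.009*I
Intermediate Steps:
h = -122
I(U) = I*sqrt(263) (I(U) = sqrt(-141 - 122) = sqrt(-263) = I*sqrt(263))
k = 826947 (k = 9*((3881 - 18*289) - 36*(-2589)) = 9*((3881 - 5202) + 93204) = 9*(-1321 + 93204) = 9*91883 = 826947)
sqrt(k + I(150)) = sqrt(826947 + I*sqrt(263))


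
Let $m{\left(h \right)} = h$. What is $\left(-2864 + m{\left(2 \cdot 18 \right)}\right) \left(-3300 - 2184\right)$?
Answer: $15508752$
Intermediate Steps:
$\left(-2864 + m{\left(2 \cdot 18 \right)}\right) \left(-3300 - 2184\right) = \left(-2864 + 2 \cdot 18\right) \left(-3300 - 2184\right) = \left(-2864 + 36\right) \left(-5484\right) = \left(-2828\right) \left(-5484\right) = 15508752$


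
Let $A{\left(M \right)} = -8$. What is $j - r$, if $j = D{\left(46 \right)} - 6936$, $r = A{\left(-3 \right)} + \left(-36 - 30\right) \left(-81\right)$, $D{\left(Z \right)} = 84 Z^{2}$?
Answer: $165470$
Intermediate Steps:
$r = 5338$ ($r = -8 + \left(-36 - 30\right) \left(-81\right) = -8 - -5346 = -8 + 5346 = 5338$)
$j = 170808$ ($j = 84 \cdot 46^{2} - 6936 = 84 \cdot 2116 - 6936 = 177744 - 6936 = 170808$)
$j - r = 170808 - 5338 = 165470$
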